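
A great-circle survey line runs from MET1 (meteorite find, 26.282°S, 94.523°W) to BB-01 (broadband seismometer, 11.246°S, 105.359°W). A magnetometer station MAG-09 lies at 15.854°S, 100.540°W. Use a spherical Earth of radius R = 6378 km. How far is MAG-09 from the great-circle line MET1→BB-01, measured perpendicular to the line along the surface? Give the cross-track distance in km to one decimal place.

154.6 km

δ₁₃ = central angle MET1→MAG-09 = 0.206613 rad  (haversine)
θ₁₃ = bearing MET1→MAG-09 = 330.559°,  θ₁₂ = bearing MET1→BB-01 = 323.773°
dₓₜ = R·arcsin(sin δ₁₃ · sin(θ₁₃ − θ₁₂)) = 6378·arcsin(0.20515·sin(6.786°)) = 154.620 km
|dₓₜ| = 154.620 km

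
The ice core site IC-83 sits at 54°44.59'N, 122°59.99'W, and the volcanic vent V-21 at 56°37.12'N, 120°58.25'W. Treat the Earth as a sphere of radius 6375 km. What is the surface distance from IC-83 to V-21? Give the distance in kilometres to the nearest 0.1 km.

IC-83: φ = +54.74317°, λ = -122.99983°
V-21: φ = +56.61867°, λ = -120.97083°
Δφ = 1.8755°,  Δλ = 2.0290°
a = sin²(Δφ/2) + cos φ₁ cos φ₂ sin²(Δλ/2) = 0.000367
c = 2·arcsin(√a) = 0.038338 rad = 2.1966°
d = R·c = 6375 × 0.038338 = 244.4 km

244.4 km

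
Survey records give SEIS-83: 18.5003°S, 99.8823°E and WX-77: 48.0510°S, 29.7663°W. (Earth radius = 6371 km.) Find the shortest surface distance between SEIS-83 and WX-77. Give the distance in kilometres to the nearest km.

Δφ = -29.5507°,  Δλ = -129.6486°
a = sin²(Δφ/2) + cos φ₁ cos φ₂ sin²(Δλ/2) = 0.584248
c = 2·arcsin(√a) = 1.740100 rad = 99.7004°
d = R·c = 6371 × 1.740100 = 11086.2 km

11086 km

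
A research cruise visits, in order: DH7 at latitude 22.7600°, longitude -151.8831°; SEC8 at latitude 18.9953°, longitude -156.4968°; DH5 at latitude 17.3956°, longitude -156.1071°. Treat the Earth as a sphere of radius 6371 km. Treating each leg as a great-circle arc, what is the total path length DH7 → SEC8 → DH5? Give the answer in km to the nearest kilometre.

819 km

DH7→SEC8: c = 0.099873 rad, d = 636.29 km
SEC8→DH5: c = 0.028658 rad, d = 182.58 km
Total = 636.29 + 182.58 = 818.87 km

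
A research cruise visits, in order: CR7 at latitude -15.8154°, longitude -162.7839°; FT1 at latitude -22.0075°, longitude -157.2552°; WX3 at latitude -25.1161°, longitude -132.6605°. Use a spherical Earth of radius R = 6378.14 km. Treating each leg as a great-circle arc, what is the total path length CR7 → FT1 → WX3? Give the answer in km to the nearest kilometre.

CR7→FT1: c = 0.141425 rad, d = 902.03 km
FT1→WX3: c = 0.396633 rad, d = 2529.78 km
Total = 902.03 + 2529.78 = 3431.81 km

3432 km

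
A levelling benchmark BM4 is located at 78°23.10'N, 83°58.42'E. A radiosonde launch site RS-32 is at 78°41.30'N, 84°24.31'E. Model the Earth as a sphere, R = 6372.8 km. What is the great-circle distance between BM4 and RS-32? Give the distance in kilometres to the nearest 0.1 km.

BM4: φ = +78.38500°, λ = +83.97367°
RS-32: φ = +78.68833°, λ = +84.40517°
Δφ = 0.3033°,  Δλ = 0.4315°
a = sin²(Δφ/2) + cos φ₁ cos φ₂ sin²(Δλ/2) = 0.000008
c = 2·arcsin(√a) = 0.005502 rad = 0.3152°
d = R·c = 6372.8 × 0.005502 = 35.1 km

35.1 km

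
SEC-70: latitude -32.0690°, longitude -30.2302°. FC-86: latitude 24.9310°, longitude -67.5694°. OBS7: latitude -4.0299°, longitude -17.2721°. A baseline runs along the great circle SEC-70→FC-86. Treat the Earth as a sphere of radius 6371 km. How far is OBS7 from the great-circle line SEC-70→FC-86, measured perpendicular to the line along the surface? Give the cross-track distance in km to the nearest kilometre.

2987 km

δ₁₃ = central angle SEC-70→OBS7 = 0.533366 rad  (haversine)
θ₁₃ = bearing SEC-70→OBS7 = 26.100°,  θ₁₂ = bearing SEC-70→FC-86 = 323.378°
dₓₜ = R·arcsin(sin δ₁₃ · sin(θ₁₃ − θ₁₂)) = 6371·arcsin(0.50843·sin(-297.277°)) = 2987.292 km
|dₓₜ| = 2987.292 km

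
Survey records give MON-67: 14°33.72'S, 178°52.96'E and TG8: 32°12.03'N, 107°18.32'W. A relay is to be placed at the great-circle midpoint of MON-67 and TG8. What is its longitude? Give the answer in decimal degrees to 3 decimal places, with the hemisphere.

MON-67: φ = -14.56200°, λ = +178.88267°
TG8: φ = +32.20050°, λ = -107.30533°
Bx = cos φ₂ cos Δλ = 0.235909,  By = cos φ₂ sin Δλ = 0.812639
φₘ = atan2(sin φ₁ + sin φ₂, √((cos φ₁ + Bx)² + By²)) = 10.96720°
λₘ = λ₁ + atan2(By, cos φ₁ + Bx) = -147.09524°

147.095°W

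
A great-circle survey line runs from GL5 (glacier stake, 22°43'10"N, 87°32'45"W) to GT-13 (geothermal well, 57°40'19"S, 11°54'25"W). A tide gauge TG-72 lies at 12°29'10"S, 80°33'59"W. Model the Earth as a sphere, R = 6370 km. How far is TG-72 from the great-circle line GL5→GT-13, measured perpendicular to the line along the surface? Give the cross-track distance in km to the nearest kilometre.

GL5: φ = +22.71944°, λ = -87.54583°
GT-13: φ = -57.67194°, λ = -11.90694°
TG-72: φ = -12.48611°, λ = -80.56639°
δ₁₃ = central angle GL5→TG-72 = 0.625935 rad  (haversine)
θ₁₃ = bearing GL5→TG-72 = 168.316°,  θ₁₂ = bearing GL5→GT-13 = 148.050°
dₓₜ = R·arcsin(sin δ₁₃ · sin(θ₁₃ − θ₁₂)) = 6370·arcsin(0.58586·sin(20.267°)) = 1301.745 km
|dₓₜ| = 1301.745 km

1302 km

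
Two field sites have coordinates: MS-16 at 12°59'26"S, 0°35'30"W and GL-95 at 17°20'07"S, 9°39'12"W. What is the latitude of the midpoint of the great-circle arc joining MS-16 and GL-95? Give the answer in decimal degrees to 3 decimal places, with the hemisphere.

MS-16: φ = -12.99056°, λ = -0.59167°
GL-95: φ = -17.33528°, λ = -9.65333°
Bx = cos φ₂ cos Δλ = 0.942664,  By = cos φ₂ sin Δλ = -0.150343
φₘ = atan2(sin φ₁ + sin φ₂, √((cos φ₁ + Bx)² + By²)) = -15.20825°
λₘ = λ₁ + atan2(By, cos φ₁ + Bx) = -5.07583°

15.208°S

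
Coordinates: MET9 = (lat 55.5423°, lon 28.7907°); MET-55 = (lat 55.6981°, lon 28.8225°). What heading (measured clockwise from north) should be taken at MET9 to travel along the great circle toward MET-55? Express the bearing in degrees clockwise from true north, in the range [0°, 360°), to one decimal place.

Δλ = 0.0318°
y = sin Δλ · cos φ₂ = 0.000313
x = cos φ₁ sin φ₂ − sin φ₁ cos φ₂ cos Δλ = 0.002719
θ = atan2(y, x) = 6.5615° → 6.5615° (mod 360°)

6.6°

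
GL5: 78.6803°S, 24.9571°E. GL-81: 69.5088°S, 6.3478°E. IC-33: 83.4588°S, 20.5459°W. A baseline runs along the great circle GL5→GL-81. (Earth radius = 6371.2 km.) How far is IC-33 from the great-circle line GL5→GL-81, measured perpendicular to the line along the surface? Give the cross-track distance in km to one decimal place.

δ₁₃ = central angle GL5→IC-33 = 0.142700 rad  (haversine)
θ₁₃ = bearing GL5→IC-33 = 214.845°,  θ₁₂ = bearing GL5→GL-81 = 321.699°
dₓₜ = R·arcsin(sin δ₁₃ · sin(θ₁₃ − θ₁₂)) = 6371.2·arcsin(0.14222·sin(-106.854°)) = -869.867 km
|dₓₜ| = 869.867 km

869.9 km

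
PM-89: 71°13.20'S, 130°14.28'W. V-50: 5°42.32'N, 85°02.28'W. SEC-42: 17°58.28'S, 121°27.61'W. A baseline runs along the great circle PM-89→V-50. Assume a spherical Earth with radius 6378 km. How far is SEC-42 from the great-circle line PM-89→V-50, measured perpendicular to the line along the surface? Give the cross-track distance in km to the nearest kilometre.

3058 km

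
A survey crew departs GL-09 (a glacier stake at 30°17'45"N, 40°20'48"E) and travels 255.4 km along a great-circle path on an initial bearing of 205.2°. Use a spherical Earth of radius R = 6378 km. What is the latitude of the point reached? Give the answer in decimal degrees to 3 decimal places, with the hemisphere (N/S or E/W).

GL-09: φ = +30.29583°, λ = +40.34667°
δ = d/R = 255.4/6378 = 0.040044 rad
φ₂ = arcsin(sin φ₁ cos δ + cos φ₁ sin δ cos θ)
   = arcsin(0.50446·0.99920 + 0.86343·0.04003·-0.90483) = 28.21518°
λ₂ = λ₁ + atan2(sin θ sin δ cos φ₁, cos δ − sin φ₁ sin φ₂) = 39.23828°

28.215°N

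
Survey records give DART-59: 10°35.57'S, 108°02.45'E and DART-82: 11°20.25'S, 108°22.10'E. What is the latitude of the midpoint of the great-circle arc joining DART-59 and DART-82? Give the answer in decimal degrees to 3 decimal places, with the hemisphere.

10.965°S

DART-59: φ = -10.59283°, λ = +108.04083°
DART-82: φ = -11.33750°, λ = +108.36833°
Bx = cos φ₂ cos Δλ = 0.980470,  By = cos φ₂ sin Δλ = 0.005604
φₘ = atan2(sin φ₁ + sin φ₂, √((cos φ₁ + Bx)² + By²)) = -10.96521°
λₘ = λ₁ + atan2(By, cos φ₁ + Bx) = 108.20438°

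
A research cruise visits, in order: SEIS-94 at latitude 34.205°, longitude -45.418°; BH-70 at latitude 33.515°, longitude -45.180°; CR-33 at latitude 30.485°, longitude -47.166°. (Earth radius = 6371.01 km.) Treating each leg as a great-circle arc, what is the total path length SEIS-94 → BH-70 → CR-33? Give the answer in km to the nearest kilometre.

465 km

SEIS-94→BH-70: c = 0.012527 rad, d = 79.81 km
BH-70→CR-33: c = 0.060500 rad, d = 385.45 km
Total = 79.81 + 385.45 = 465.26 km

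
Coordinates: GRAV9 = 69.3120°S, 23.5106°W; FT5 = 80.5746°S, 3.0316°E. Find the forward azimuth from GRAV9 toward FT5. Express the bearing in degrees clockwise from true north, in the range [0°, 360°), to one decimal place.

Δλ = 26.5422°
y = sin Δλ · cos φ₂ = 0.073179
x = cos φ₁ sin φ₂ − sin φ₁ cos φ₂ cos Δλ = -0.211453
θ = atan2(y, x) = 160.9105° → 160.9105° (mod 360°)

160.9°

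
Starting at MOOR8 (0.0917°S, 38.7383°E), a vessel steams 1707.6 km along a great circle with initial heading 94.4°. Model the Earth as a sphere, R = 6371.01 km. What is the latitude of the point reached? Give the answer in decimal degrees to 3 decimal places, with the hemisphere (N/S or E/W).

1.253°S

δ = d/R = 1707.6/6371.01 = 0.268027 rad
φ₂ = arcsin(sin φ₁ cos δ + cos φ₁ sin δ cos θ)
   = arcsin(-0.00160·0.96430 + 1.00000·0.26483·-0.07672) = -1.25263°
λ₂ = λ₁ + atan2(sin θ sin δ cos φ₁, cos δ − sin φ₁ sin φ₂) = 54.05247°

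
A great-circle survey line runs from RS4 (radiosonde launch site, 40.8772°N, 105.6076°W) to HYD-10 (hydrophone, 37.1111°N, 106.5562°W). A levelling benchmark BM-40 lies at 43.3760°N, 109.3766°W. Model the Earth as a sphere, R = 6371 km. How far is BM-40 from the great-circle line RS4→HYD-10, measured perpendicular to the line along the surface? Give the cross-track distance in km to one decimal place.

354.7 km

δ₁₃ = central angle RS4→BM-40 = 0.065426 rad  (haversine)
θ₁₃ = bearing RS4→BM-40 = 313.046°,  θ₁₂ = bearing RS4→HYD-10 = 191.377°
dₓₜ = R·arcsin(sin δ₁₃ · sin(θ₁₃ − θ₁₂)) = 6371·arcsin(0.06538·sin(121.669°)) = 354.692 km
|dₓₜ| = 354.692 km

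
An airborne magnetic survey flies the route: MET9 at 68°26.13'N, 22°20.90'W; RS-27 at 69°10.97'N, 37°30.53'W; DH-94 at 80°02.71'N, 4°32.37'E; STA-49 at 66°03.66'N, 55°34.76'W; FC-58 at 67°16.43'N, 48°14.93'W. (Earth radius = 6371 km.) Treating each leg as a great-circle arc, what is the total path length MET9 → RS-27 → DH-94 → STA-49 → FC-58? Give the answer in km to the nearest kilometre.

MET9: φ = +68.43550°, λ = -22.34833°
RS-27: φ = +69.18283°, λ = -37.50883°
DH-94: φ = +80.04517°, λ = +4.53950°
STA-49: φ = +66.06100°, λ = -55.57933°
FC-58: φ = +67.27383°, λ = -48.24883°
MET9→RS-27: c = 0.096277 rad, d = 613.38 km
RS-27→DH-94: c = 0.260475 rad, d = 1659.48 km
DH-94→STA-49: c = 0.362075 rad, d = 2306.78 km
STA-49→FC-58: c = 0.054875 rad, d = 349.61 km
Total = 613.38 + 1659.48 + 2306.78 + 349.61 = 4929.26 km

4929 km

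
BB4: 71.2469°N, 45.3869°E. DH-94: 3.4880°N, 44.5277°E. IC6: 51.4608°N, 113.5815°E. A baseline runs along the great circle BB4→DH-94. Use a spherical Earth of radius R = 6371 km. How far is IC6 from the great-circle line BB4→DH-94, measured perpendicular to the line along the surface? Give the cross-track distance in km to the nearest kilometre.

δ₁₃ = central angle BB4→IC6 = 0.617959 rad  (haversine)
θ₁₃ = bearing BB4→IC6 = 86.803°,  θ₁₂ = bearing BB4→DH-94 = 180.927°
dₓₜ = R·arcsin(sin δ₁₃ · sin(θ₁₃ − θ₁₂)) = 6371·arcsin(0.57937·sin(-94.124°)) = -3925.301 km
|dₓₜ| = 3925.301 km

3925 km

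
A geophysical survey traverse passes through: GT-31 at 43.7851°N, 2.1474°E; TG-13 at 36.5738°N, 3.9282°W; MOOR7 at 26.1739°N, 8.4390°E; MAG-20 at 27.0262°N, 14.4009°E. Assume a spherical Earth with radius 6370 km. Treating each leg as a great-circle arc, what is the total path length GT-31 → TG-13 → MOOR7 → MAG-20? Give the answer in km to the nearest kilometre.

GT-31→TG-13: c = 0.149582 rad, d = 952.84 km
TG-13→MOOR7: c = 0.258216 rad, d = 1644.84 km
MOOR7→MAG-20: c = 0.094213 rad, d = 600.14 km
Total = 952.84 + 1644.84 + 600.14 = 3197.81 km

3198 km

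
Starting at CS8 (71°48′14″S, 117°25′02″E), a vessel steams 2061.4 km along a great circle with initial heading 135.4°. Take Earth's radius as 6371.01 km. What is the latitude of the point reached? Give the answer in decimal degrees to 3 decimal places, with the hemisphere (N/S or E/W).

76.262°S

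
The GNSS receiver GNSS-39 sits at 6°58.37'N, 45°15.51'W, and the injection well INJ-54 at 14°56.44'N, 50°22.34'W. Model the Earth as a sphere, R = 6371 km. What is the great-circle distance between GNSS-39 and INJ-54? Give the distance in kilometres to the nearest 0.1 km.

GNSS-39: φ = +6.97283°, λ = -45.25850°
INJ-54: φ = +14.94067°, λ = -50.37233°
Δφ = 7.9678°,  Δλ = -5.1138°
a = sin²(Δφ/2) + cos φ₁ cos φ₂ sin²(Δλ/2) = 0.006736
c = 2·arcsin(√a) = 0.164327 rad = 9.4153°
d = R·c = 6371 × 0.164327 = 1046.9 km

1046.9 km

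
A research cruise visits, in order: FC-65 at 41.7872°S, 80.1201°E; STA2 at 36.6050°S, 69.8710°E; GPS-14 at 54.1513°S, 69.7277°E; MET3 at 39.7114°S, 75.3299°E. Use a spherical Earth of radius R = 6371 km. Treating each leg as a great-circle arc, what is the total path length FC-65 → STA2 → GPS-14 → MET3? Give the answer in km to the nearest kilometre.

FC-65→STA2: c = 0.165345 rad, d = 1053.42 km
STA2→GPS-14: c = 0.306246 rad, d = 1951.09 km
GPS-14→MET3: c = 0.260513 rad, d = 1659.73 km
Total = 1053.42 + 1951.09 + 1659.73 = 4664.24 km

4664 km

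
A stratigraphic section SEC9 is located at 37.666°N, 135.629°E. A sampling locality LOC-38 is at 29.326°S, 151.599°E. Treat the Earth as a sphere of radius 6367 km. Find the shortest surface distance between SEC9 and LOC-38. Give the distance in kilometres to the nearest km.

7628 km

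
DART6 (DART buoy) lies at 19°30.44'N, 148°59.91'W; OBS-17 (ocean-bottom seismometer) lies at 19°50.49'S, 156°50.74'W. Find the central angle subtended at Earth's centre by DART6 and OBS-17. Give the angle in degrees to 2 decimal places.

40.09°

DART6: φ = +19.50733°, λ = -148.99850°
OBS-17: φ = -19.84150°, λ = -156.84567°
Δφ = -39.3488°,  Δλ = -7.8472°
a = sin²(Δφ/2) + cos φ₁ cos φ₂ sin²(Δλ/2) = 0.117501
c = 2·arcsin(√a) = 0.699759 rad = 40.0932°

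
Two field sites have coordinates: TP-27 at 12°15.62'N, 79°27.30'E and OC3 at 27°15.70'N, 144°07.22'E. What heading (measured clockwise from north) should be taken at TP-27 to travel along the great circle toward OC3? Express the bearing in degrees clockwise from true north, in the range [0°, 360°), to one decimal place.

TP-27: φ = +12.26033°, λ = +79.45500°
OC3: φ = +27.26167°, λ = +144.12033°
Δλ = 64.6653°
y = sin Δλ · cos φ₂ = 0.803431
x = cos φ₁ sin φ₂ − sin φ₁ cos φ₂ cos Δλ = 0.366834
θ = atan2(y, x) = 65.4593° → 65.4593° (mod 360°)

65.5°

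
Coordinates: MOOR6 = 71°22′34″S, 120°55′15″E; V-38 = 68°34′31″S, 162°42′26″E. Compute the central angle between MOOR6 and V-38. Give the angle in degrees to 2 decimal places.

14.27°

MOOR6: φ = -71.37611°, λ = +120.92083°
V-38: φ = -68.57528°, λ = +162.70722°
Δφ = 2.8008°,  Δλ = 41.7864°
a = sin²(Δφ/2) + cos φ₁ cos φ₂ sin²(Δλ/2) = 0.015434
c = 2·arcsin(√a) = 0.249108 rad = 14.2728°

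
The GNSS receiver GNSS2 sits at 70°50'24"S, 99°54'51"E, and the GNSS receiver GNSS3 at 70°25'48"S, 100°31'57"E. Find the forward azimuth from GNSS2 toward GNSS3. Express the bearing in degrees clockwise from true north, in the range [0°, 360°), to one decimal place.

26.9°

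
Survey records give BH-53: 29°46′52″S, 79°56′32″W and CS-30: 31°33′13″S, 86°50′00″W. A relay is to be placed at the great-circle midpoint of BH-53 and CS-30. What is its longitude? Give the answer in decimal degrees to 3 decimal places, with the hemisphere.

BH-53: φ = -29.78111°, λ = -79.94222°
CS-30: φ = -31.55361°, λ = -86.83333°
Bx = cos φ₂ cos Δλ = 0.845995,  By = cos φ₂ sin Δλ = -0.102243
φₘ = atan2(sin φ₁ + sin φ₂, √((cos φ₁ + Bx)² + By²)) = -30.71286°
λₘ = λ₁ + atan2(By, cos φ₁ + Bx) = -83.35613°

83.356°W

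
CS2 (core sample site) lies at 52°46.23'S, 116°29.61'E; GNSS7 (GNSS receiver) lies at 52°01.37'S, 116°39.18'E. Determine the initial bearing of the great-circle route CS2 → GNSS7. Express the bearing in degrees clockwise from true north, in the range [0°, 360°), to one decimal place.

7.5°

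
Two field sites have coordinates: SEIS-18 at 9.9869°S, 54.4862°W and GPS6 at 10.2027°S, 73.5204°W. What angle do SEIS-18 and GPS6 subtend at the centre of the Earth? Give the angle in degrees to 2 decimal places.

Δφ = -0.2158°,  Δλ = -19.0342°
a = sin²(Δφ/2) + cos φ₁ cos φ₂ sin²(Δλ/2) = 0.026502
c = 2·arcsin(√a) = 0.327041 rad = 18.7381°

18.74°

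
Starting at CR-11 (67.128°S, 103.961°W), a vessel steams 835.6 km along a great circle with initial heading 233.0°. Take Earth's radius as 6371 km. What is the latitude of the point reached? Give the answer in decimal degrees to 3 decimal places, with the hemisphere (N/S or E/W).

70.744°S

δ = d/R = 835.6/6371 = 0.131157 rad
φ₂ = arcsin(sin φ₁ cos δ + cos φ₁ sin δ cos θ)
   = arcsin(-0.92138·0.99141 + 0.38867·0.13078·-0.60182) = -70.74374°
λ₂ = λ₁ + atan2(sin θ sin δ cos φ₁, cos δ − sin φ₁ sin φ₂) = -122.42460°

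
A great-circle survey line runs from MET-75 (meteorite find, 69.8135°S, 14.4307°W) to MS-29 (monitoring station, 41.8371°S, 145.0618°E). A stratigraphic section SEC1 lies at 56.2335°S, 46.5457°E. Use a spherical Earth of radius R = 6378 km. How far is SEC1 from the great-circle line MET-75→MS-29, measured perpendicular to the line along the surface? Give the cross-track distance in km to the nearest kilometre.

δ₁₃ = central angle MET-75→SEC1 = 0.508861 rad  (haversine)
θ₁₃ = bearing MET-75→SEC1 = 93.975°,  θ₁₂ = bearing MET-75→MS-29 = 163.570°
dₓₜ = R·arcsin(sin δ₁₃ · sin(θ₁₃ − θ₁₂)) = 6378·arcsin(0.48718·sin(-69.596°)) = -3024.359 km
|dₓₜ| = 3024.359 km

3024 km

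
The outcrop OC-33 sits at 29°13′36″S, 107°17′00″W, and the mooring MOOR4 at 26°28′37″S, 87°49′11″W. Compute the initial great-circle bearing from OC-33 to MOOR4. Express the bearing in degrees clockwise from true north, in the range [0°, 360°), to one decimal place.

OC-33: φ = -29.22667°, λ = -107.28333°
MOOR4: φ = -26.47694°, λ = -87.81972°
Δλ = 19.4636°
y = sin Δλ · cos φ₂ = 0.298259
x = cos φ₁ sin φ₂ − sin φ₁ cos φ₂ cos Δλ = 0.022997
θ = atan2(y, x) = 85.5910° → 85.5910° (mod 360°)

85.6°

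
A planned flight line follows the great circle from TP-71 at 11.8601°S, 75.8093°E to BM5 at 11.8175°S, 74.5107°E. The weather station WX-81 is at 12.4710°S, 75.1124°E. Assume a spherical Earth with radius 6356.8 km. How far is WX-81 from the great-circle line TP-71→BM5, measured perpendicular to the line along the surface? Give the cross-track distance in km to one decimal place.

δ₁₃ = central angle TP-71→WX-81 = 0.015970 rad  (haversine)
θ₁₃ = bearing TP-71→WX-81 = 228.043°,  θ₁₂ = bearing TP-71→BM5 = 271.786°
dₓₜ = R·arcsin(sin δ₁₃ · sin(θ₁₃ − θ₁₂)) = 6356.8·arcsin(0.01597·sin(-43.743°)) = -70.192 km
|dₓₜ| = 70.192 km

70.2 km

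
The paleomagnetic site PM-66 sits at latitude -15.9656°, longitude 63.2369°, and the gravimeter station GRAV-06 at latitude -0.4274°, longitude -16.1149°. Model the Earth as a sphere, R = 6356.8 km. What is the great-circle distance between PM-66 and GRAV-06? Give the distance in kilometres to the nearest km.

8837 km

Δφ = 15.5382°,  Δλ = -79.3518°
a = sin²(Δφ/2) + cos φ₁ cos φ₂ sin²(Δλ/2) = 0.410151
c = 2·arcsin(√a) = 1.390117 rad = 79.6479°
d = R·c = 6356.8 × 1.390117 = 8836.7 km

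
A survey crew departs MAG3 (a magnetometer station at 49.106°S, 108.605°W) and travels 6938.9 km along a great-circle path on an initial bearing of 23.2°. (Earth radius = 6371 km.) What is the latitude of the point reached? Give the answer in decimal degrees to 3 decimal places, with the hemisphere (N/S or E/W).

10.549°N

δ = d/R = 6938.9/6371 = 1.089138 rad
φ₂ = arcsin(sin φ₁ cos δ + cos φ₁ sin δ cos θ)
   = arcsin(-0.75592·0.46325 + 0.65466·0.88623·0.91914) = 10.54940°
λ₂ = λ₁ + atan2(sin θ sin δ cos φ₁, cos δ − sin φ₁ sin φ₂) = -87.80390°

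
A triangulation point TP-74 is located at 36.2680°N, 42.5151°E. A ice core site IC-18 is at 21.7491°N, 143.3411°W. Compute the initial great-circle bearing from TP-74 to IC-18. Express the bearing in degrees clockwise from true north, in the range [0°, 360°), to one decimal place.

Δλ = 174.1438°
y = sin Δλ · cos φ₂ = 0.094769
x = cos φ₁ sin φ₂ − sin φ₁ cos φ₂ cos Δλ = 0.845339
θ = atan2(y, x) = 6.3966° → 6.3966° (mod 360°)

6.4°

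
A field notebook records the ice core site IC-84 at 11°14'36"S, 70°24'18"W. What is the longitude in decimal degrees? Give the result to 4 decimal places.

70.4050°W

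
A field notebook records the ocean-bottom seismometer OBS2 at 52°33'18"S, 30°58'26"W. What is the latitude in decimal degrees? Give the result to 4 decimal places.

52° + 33′/60 + 18″/3600 = 52 + 0.55000 + 0.00500 = 52.5550°

52.5550°S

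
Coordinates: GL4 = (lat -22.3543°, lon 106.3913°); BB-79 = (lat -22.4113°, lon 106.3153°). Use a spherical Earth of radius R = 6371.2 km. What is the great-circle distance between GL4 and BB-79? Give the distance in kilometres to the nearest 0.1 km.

10.1 km

Δφ = -0.0570°,  Δλ = -0.0760°
a = sin²(Δφ/2) + cos φ₁ cos φ₂ sin²(Δλ/2) = 0.000001
c = 2·arcsin(√a) = 0.001579 rad = 0.0905°
d = R·c = 6371.2 × 0.001579 = 10.1 km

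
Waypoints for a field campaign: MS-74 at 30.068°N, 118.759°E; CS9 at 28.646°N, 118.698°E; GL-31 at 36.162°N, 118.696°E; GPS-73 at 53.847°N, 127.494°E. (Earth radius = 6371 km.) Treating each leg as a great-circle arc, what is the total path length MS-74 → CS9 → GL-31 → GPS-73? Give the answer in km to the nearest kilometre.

3075 km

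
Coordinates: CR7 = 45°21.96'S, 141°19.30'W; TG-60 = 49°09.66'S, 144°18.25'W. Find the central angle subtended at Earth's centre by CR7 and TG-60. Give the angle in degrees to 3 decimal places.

4.300°

CR7: φ = -45.36600°, λ = -141.32167°
TG-60: φ = -49.16100°, λ = -144.30417°
Δφ = -3.7950°,  Δλ = -2.9825°
a = sin²(Δφ/2) + cos φ₁ cos φ₂ sin²(Δλ/2) = 0.001408
c = 2·arcsin(√a) = 0.075052 rad = 4.3002°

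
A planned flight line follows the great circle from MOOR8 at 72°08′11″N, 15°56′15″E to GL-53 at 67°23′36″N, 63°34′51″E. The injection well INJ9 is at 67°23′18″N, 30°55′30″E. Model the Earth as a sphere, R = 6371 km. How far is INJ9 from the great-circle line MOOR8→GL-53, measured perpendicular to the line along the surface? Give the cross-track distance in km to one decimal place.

526.1 km

MOOR8: φ = +72.13639°, λ = +15.93750°
GL-53: φ = +67.39333°, λ = +63.58083°
INJ9: φ = +67.38833°, λ = +30.92500°
δ₁₃ = central angle MOOR8→INJ9 = 0.122090 rad  (haversine)
θ₁₃ = bearing MOOR8→INJ9 = 125.271°,  θ₁₂ = bearing MOOR8→GL-53 = 82.642°
dₓₜ = R·arcsin(sin δ₁₃ · sin(θ₁₃ − θ₁₂)) = 6371·arcsin(0.12179·sin(42.629°)) = 526.079 km
|dₓₜ| = 526.079 km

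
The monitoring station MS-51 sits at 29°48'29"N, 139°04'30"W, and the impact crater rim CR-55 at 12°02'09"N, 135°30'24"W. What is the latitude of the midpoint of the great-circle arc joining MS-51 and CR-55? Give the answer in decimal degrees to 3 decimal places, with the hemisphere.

20.931°N

MS-51: φ = +29.80806°, λ = -139.07500°
CR-55: φ = +12.03583°, λ = -135.50667°
Bx = cos φ₂ cos Δλ = 0.976121,  By = cos φ₂ sin Δλ = 0.060871
φₘ = atan2(sin φ₁ + sin φ₂, √((cos φ₁ + Bx)² + By²)) = 20.93118°
λₘ = λ₁ + atan2(By, cos φ₁ + Bx) = -137.18416°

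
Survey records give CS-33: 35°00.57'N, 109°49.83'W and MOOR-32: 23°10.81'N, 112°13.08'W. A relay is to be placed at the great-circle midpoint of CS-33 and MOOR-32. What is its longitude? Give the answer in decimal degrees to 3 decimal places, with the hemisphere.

111.093°W

CS-33: φ = +35.00950°, λ = -109.83050°
MOOR-32: φ = +23.18017°, λ = -112.21800°
Bx = cos φ₂ cos Δλ = 0.918474,  By = cos φ₂ sin Δλ = -0.038295
φₘ = atan2(sin φ₁ + sin φ₂, √((cos φ₁ + Bx)² + By²)) = 29.10010°
λₘ = λ₁ + atan2(By, cos φ₁ + Bx) = -111.09308°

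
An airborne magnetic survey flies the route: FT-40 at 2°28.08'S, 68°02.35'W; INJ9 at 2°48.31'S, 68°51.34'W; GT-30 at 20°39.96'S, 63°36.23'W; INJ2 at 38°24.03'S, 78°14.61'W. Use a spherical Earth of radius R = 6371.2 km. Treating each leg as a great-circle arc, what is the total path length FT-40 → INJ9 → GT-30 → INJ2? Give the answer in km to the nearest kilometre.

FT-40: φ = -2.46800°, λ = -68.03917°
INJ9: φ = -2.80517°, λ = -68.85567°
GT-30: φ = -20.66600°, λ = -63.60383°
INJ2: φ = -38.40050°, λ = -78.24350°
FT-40→INJ9: c = 0.015404 rad, d = 98.14 km
INJ9→GT-30: c = 0.324278 rad, d = 2066.04 km
GT-30→INJ2: c = 0.379979 rad, d = 2420.92 km
Total = 98.14 + 2066.04 + 2420.92 = 4585.10 km

4585 km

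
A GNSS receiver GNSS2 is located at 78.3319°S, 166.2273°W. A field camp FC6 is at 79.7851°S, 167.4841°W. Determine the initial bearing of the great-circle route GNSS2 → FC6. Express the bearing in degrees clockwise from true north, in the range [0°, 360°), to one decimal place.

Δλ = -1.2568°
y = sin Δλ · cos φ₂ = -0.003890
x = cos φ₁ sin φ₂ − sin φ₁ cos φ₂ cos Δλ = -0.025402
θ = atan2(y, x) = -171.2942° → 188.7058° (mod 360°)

188.7°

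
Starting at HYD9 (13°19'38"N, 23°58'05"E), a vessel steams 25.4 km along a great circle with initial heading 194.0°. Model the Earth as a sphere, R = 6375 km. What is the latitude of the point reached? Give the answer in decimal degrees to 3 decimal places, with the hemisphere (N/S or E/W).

13.106°N

HYD9: φ = +13.32722°, λ = +23.96806°
δ = d/R = 25.4/6375 = 0.003984 rad
φ₂ = arcsin(sin φ₁ cos δ + cos φ₁ sin δ cos θ)
   = arcsin(0.23051·0.99999 + 0.97307·0.00398·-0.97030) = 13.10571°
λ₂ = λ₁ + atan2(sin θ sin δ cos φ₁, cos δ − sin φ₁ sin φ₂) = 23.91135°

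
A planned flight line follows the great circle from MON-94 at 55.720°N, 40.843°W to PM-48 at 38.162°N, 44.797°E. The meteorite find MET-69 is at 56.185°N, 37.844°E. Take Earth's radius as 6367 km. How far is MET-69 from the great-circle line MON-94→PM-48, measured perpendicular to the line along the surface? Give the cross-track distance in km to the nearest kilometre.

1015 km

δ₁₃ = central angle MON-94→MET-69 = 0.725743 rad  (haversine)
θ₁₃ = bearing MON-94→MET-69 = 55.308°,  θ₁₂ = bearing MON-94→PM-48 = 69.148°
dₓₜ = R·arcsin(sin δ₁₃ · sin(θ₁₃ − θ₁₂)) = 6367·arcsin(0.66369·sin(-13.840°)) = -1015.155 km
|dₓₜ| = 1015.155 km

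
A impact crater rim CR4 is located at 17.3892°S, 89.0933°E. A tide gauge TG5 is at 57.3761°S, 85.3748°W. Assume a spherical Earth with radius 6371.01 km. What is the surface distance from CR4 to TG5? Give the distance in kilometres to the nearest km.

Δφ = -39.9869°,  Δλ = -174.4681°
a = sin²(Δφ/2) + cos φ₁ cos φ₂ sin²(Δλ/2) = 0.630189
c = 2·arcsin(√a) = 1.834209 rad = 105.0925°
d = R·c = 6371.01 × 1.834209 = 11685.8 km

11686 km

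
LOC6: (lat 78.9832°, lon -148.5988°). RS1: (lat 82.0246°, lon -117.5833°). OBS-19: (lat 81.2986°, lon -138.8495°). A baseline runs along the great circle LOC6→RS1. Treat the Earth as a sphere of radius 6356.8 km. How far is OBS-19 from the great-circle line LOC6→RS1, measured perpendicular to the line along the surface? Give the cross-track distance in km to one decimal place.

73.9 km

δ₁₃ = central angle LOC6→OBS-19 = 0.049683 rad  (haversine)
θ₁₃ = bearing LOC6→OBS-19 = 31.054°,  θ₁₂ = bearing LOC6→RS1 = 44.588°
dₓₜ = R·arcsin(sin δ₁₃ · sin(θ₁₃ − θ₁₂)) = 6356.8·arcsin(0.04966·sin(-13.534°)) = -73.879 km
|dₓₜ| = 73.879 km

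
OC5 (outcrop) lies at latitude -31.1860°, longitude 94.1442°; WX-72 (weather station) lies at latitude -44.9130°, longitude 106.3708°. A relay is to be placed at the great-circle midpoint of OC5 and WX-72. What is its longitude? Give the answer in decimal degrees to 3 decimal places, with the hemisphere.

99.679°E

Bx = cos φ₂ cos Δλ = 0.692117,  By = cos φ₂ sin Δλ = 0.149977
φₘ = atan2(sin φ₁ + sin φ₂, √((cos φ₁ + Bx)² + By²)) = -38.20678°
λₘ = λ₁ + atan2(By, cos φ₁ + Bx) = 99.67940°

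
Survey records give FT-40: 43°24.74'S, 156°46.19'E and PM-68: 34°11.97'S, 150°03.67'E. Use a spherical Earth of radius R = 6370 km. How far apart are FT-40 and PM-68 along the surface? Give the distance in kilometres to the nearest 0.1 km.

FT-40: φ = -43.41233°, λ = +156.76983°
PM-68: φ = -34.19950°, λ = +150.06117°
Δφ = 9.2128°,  Δλ = -6.7087°
a = sin²(Δφ/2) + cos φ₁ cos φ₂ sin²(Δλ/2) = 0.008507
c = 2·arcsin(√a) = 0.184726 rad = 10.5840°
d = R·c = 6370 × 0.184726 = 1176.7 km

1176.7 km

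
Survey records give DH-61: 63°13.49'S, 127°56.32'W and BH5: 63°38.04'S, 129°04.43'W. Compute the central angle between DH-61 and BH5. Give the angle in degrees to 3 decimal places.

0.652°

DH-61: φ = -63.22483°, λ = -127.93867°
BH5: φ = -63.63400°, λ = -129.07383°
Δφ = -0.4092°,  Δλ = -1.1352°
a = sin²(Δφ/2) + cos φ₁ cos φ₂ sin²(Δλ/2) = 0.000032
c = 2·arcsin(√a) = 0.011381 rad = 0.6521°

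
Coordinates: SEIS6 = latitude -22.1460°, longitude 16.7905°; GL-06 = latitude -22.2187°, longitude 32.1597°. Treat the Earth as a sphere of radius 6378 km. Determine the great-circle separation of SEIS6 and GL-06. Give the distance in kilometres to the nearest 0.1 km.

1583.6 km

Δφ = -0.0727°,  Δλ = 15.3692°
a = sin²(Δφ/2) + cos φ₁ cos φ₂ sin²(Δλ/2) = 0.015332
c = 2·arcsin(√a) = 0.248286 rad = 14.2257°
d = R·c = 6378 × 0.248286 = 1583.6 km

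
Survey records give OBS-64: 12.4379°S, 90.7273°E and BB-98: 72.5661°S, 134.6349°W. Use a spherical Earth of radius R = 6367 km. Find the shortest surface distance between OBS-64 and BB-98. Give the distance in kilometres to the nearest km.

Δφ = -60.1282°,  Δλ = 134.6378°
a = sin²(Δφ/2) + cos φ₁ cos φ₂ sin²(Δλ/2) = 0.500041
c = 2·arcsin(√a) = 1.570878 rad = 90.0047°
d = R·c = 6367 × 1.570878 = 10001.8 km

10002 km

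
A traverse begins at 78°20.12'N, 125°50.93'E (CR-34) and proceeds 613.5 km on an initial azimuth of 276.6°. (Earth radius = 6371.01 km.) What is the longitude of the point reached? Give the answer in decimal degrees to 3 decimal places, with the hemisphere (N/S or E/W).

CR-34: φ = +78.33533°, λ = +125.84883°
δ = d/R = 613.5/6371.01 = 0.096296 rad
φ₂ = arcsin(sin φ₁ cos δ + cos φ₁ sin δ cos θ)
   = arcsin(0.97935·0.99537 + 0.20218·0.09615·0.11494) = 77.69980°
λ₂ = λ₁ + atan2(sin θ sin δ cos φ₁, cos δ − sin φ₁ sin φ₂) = 99.21220°

99.212°E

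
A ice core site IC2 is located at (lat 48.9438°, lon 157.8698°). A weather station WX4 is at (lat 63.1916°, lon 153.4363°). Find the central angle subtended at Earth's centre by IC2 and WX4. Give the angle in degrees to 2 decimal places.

14.45°

Δφ = 14.2478°,  Δλ = -4.4335°
a = sin²(Δφ/2) + cos φ₁ cos φ₂ sin²(Δλ/2) = 0.015823
c = 2·arcsin(√a) = 0.252247 rad = 14.4527°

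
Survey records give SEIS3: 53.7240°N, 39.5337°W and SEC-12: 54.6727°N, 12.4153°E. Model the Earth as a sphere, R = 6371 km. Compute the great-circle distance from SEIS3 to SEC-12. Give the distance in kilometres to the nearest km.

Δφ = 0.9487°,  Δλ = 51.9490°
a = sin²(Δφ/2) + cos φ₁ cos φ₂ sin²(Δλ/2) = 0.065696
c = 2·arcsin(√a) = 0.518411 rad = 29.7028°
d = R·c = 6371 × 0.518411 = 3302.8 km

3303 km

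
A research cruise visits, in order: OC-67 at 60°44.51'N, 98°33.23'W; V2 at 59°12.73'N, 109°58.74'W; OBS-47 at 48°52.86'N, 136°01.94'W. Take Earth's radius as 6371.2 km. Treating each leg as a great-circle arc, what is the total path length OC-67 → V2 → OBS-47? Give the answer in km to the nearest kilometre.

2689 km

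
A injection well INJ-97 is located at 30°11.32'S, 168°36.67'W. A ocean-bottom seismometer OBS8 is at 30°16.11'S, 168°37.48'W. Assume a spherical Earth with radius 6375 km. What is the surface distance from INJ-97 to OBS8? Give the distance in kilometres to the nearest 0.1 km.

INJ-97: φ = -30.18867°, λ = -168.61117°
OBS8: φ = -30.26850°, λ = -168.62467°
Δφ = -0.0798°,  Δλ = -0.0135°
a = sin²(Δφ/2) + cos φ₁ cos φ₂ sin²(Δλ/2) = 0.000000
c = 2·arcsin(√a) = 0.001408 rad = 0.0807°
d = R·c = 6375 × 0.001408 = 9.0 km

9.0 km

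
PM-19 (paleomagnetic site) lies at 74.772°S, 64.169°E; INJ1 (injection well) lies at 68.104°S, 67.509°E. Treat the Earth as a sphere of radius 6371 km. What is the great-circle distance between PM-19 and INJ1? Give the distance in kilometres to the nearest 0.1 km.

750.5 km

Δφ = 6.6680°,  Δλ = 3.3400°
a = sin²(Δφ/2) + cos φ₁ cos φ₂ sin²(Δλ/2) = 0.003465
c = 2·arcsin(√a) = 0.117803 rad = 6.7496°
d = R·c = 6371 × 0.117803 = 750.5 km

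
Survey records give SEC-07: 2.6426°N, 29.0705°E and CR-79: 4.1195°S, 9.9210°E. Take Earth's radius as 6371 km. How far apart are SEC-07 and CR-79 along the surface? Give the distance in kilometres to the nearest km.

Δφ = -6.7621°,  Δλ = -19.1495°
a = sin²(Δφ/2) + cos φ₁ cos φ₂ sin²(Δλ/2) = 0.031044
c = 2·arcsin(√a) = 0.354238 rad = 20.2963°
d = R·c = 6371 × 0.354238 = 2256.8 km

2257 km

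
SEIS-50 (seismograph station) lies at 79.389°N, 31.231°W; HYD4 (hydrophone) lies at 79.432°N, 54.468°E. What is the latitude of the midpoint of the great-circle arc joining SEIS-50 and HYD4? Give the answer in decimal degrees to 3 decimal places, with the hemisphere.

Bx = cos φ₂ cos Δλ = 0.013754,  By = cos φ₂ sin Δλ = 0.182886
φₘ = atan2(sin φ₁ + sin φ₂, √((cos φ₁ + Bx)² + By²)) = 82.19538°
λₘ = λ₁ + atan2(By, cos φ₁ + Bx) = 11.51182°

82.195°N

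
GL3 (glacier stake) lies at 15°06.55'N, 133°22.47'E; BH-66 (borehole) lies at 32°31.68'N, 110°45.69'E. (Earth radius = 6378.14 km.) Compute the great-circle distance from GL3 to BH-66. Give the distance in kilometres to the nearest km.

GL3: φ = +15.10917°, λ = +133.37450°
BH-66: φ = +32.52800°, λ = +110.76150°
Δφ = 17.4188°,  Δλ = -22.6130°
a = sin²(Δφ/2) + cos φ₁ cos φ₂ sin²(Δλ/2) = 0.054217
c = 2·arcsin(√a) = 0.470006 rad = 26.9294°
d = R·c = 6378.14 × 0.470006 = 2997.8 km

2998 km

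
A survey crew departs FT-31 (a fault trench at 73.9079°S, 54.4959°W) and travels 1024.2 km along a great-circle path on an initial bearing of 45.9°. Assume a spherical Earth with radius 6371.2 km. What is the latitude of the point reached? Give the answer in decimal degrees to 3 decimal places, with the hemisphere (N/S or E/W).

δ = d/R = 1024.2/6371.2 = 0.160755 rad
φ₂ = arcsin(sin φ₁ cos δ + cos φ₁ sin δ cos θ)
   = arcsin(-0.96082·0.98711 + 0.27718·0.16006·0.69591) = -66.57108°
λ₂ = λ₁ + atan2(sin θ sin δ cos φ₁, cos δ − sin φ₁ sin φ₂) = -37.69239°

66.571°S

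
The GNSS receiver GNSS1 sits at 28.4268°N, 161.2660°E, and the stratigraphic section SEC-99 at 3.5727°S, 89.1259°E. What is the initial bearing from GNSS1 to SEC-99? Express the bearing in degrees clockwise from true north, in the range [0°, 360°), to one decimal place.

Δλ = -72.1401°
y = sin Δλ · cos φ₂ = -0.949959
x = cos φ₁ sin φ₂ − sin φ₁ cos φ₂ cos Δλ = -0.200513
θ = atan2(y, x) = -101.9188° → 258.0812° (mod 360°)

258.1°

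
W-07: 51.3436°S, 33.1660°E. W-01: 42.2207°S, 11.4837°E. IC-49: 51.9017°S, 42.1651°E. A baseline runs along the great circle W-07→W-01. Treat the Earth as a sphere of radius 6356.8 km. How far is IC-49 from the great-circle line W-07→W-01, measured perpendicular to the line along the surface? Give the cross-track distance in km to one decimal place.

δ₁₃ = central angle W-07→IC-49 = 0.097933 rad  (haversine)
θ₁₃ = bearing W-07→IC-49 = 99.223°,  θ₁₂ = bearing W-07→W-01 = 293.265°
dₓₜ = R·arcsin(sin δ₁₃ · sin(θ₁₃ − θ₁₂)) = 6356.8·arcsin(0.09778·sin(-194.042°)) = 150.820 km
|dₓₜ| = 150.820 km

150.8 km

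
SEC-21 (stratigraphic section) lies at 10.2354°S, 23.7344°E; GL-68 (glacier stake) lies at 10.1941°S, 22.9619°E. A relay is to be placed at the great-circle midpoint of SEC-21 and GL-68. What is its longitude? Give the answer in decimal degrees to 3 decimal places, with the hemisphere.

Bx = cos φ₂ cos Δλ = 0.984124,  By = cos φ₂ sin Δλ = -0.013269
φₘ = atan2(sin φ₁ + sin φ₂, √((cos φ₁ + Bx)² + By²)) = -10.21498°
λₘ = λ₁ + atan2(By, cos φ₁ + Bx) = 23.34812°

23.348°E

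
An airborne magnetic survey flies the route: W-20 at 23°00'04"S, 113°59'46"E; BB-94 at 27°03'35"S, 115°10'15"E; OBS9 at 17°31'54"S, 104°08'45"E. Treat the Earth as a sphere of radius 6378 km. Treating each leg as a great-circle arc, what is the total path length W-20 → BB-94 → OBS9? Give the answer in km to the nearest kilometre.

2019 km

W-20: φ = -23.00111°, λ = +113.99611°
BB-94: φ = -27.05972°, λ = +115.17083°
OBS9: φ = -17.53167°, λ = +104.14583°
W-20→BB-94: c = 0.073230 rad, d = 467.06 km
BB-94→OBS9: c = 0.243366 rad, d = 1552.19 km
Total = 467.06 + 1552.19 = 2019.25 km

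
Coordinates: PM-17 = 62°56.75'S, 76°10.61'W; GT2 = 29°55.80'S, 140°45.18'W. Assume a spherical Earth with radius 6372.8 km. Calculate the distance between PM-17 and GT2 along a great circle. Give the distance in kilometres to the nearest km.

PM-17: φ = -62.94583°, λ = -76.17683°
GT2: φ = -29.93000°, λ = -140.75300°
Δφ = 33.0158°,  Δλ = -64.5762°
a = sin²(Δφ/2) + cos φ₁ cos φ₂ sin²(Δλ/2) = 0.193215
c = 2·arcsin(√a) = 0.910224 rad = 52.1520°
d = R·c = 6372.8 × 0.910224 = 5800.7 km

5801 km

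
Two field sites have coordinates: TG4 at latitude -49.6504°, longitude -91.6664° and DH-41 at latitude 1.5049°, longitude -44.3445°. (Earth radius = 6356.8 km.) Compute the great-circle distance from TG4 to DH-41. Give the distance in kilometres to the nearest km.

Δφ = 51.1553°,  Δλ = 47.3219°
a = sin²(Δφ/2) + cos φ₁ cos φ₂ sin²(Δλ/2) = 0.290637
c = 2·arcsin(√a) = 1.138754 rad = 65.2458°
d = R·c = 6356.8 × 1.138754 = 7238.8 km

7239 km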